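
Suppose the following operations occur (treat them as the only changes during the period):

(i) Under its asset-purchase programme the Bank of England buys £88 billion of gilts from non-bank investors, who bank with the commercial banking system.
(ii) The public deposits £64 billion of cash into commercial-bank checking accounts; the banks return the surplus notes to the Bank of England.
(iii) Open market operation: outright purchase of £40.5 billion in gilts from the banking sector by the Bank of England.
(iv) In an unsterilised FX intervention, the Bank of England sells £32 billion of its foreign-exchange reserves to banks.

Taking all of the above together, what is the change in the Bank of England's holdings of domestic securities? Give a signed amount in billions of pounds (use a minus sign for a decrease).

Asset purchase (from non-banks) £88 billion: securities added to the Bank of England's portfolio → +£88B.
Currency deposit £64 billion: the Bank of England's securities portfolio is untouched → 0.
OMO purchase (from banks) £40.5 billion: securities added to the Bank of England's portfolio → +£40.5B.
FX sale £32 billion: the Bank of England's securities portfolio is untouched → 0.
Net: 88 + 0 + 40.5 + 0 = +£128.5 billion.

+£128.5 billion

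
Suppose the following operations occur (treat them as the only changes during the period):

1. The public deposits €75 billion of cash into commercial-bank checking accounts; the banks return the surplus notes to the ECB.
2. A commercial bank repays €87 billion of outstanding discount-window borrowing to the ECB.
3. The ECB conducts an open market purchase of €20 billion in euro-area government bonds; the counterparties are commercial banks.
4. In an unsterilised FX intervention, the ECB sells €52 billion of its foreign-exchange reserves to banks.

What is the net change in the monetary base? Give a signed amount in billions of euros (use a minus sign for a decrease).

ECB balance sheet:
  Assets:      Securities +€20B, Loans to banks −€87B, Foreign assets −€52B
  Liabilities: Bank reserves −€44B, Currency in circulation −€75B
Monetary base = currency + reserves: −€75B + (−€44B) = -€119 billion.

-€119 billion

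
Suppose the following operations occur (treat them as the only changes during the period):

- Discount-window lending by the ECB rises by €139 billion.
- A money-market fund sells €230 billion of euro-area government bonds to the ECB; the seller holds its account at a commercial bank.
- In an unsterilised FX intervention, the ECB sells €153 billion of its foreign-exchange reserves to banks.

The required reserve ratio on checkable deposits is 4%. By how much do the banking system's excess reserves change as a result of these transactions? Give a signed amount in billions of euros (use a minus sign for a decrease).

+€206.8 billion

Discount-window loan €139 billion: reserves +€139B, deposits 0.
Asset purchase (from non-banks) €230 billion: reserves +€230B, deposits +€230B.
FX sale €153 billion: reserves −€153B, deposits 0.
Totals: Δreserves = +€216B, Δdeposits = +€230B.
Δrequired reserves = 4% × +€230B = +€9.2B.
Δexcess reserves = Δreserves − Δrequired = +€216B − (+€9.2B) = +€206.8 billion.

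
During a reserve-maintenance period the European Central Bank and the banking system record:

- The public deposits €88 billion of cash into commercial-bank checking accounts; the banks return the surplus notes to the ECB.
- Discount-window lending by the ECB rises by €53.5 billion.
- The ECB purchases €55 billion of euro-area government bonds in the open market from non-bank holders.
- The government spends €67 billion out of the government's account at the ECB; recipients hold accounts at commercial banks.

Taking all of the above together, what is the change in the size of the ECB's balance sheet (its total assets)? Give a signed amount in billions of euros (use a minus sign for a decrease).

ECB balance sheet:
  Assets:      Securities +€55B, Loans to banks +€53.5B
  Liabilities: Bank reserves +€263.5B, Currency in circulation −€88B, Government deposits −€67B
Commercial banking system:
  Assets:      Reserves at CB +€263.5B
  Liabilities: Checkable deposits +€210B, Borrowings from CB +€53.5B
Change in total ECB assets = +€108.5 billion.

+€108.5 billion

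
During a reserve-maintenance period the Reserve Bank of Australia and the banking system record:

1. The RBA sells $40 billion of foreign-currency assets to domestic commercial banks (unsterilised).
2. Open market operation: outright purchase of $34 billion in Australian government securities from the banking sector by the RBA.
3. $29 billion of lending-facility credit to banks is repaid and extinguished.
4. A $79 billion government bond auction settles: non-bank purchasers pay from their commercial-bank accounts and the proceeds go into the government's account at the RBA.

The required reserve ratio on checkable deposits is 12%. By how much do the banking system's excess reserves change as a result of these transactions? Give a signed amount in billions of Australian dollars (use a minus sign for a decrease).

-$104.52 billion

FX sale $40 billion: reserves −$40B, deposits 0.
OMO purchase (from banks) $34 billion: reserves +$34B, deposits 0.
Discount-window repayment $29 billion: reserves −$29B, deposits 0.
Government account inflow $79 billion: reserves −$79B, deposits −$79B.
Totals: Δreserves = −$114B, Δdeposits = −$79B.
Δrequired reserves = 12% × −$79B = −$9.48B.
Δexcess reserves = Δreserves − Δrequired = −$114B − (−$9.48B) = -$104.52 billion.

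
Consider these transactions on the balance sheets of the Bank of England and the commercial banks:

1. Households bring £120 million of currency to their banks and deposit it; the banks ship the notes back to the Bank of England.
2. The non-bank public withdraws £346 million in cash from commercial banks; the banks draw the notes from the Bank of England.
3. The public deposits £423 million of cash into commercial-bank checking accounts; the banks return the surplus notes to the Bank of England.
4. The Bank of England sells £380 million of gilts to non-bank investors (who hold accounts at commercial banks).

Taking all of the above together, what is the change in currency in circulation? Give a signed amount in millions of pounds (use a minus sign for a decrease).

Currency deposit £120 million: notes return to the central bank → −£120M.
Currency withdrawal £346 million: notes leave the central bank → +£346M.
Currency deposit £423 million: notes return to the central bank → −£423M.
Asset sale (to non-banks) £380 million: no currency enters or leaves circulation → 0.
Net: −120 + 346 − 423 + 0 = -£197 million.

-£197 million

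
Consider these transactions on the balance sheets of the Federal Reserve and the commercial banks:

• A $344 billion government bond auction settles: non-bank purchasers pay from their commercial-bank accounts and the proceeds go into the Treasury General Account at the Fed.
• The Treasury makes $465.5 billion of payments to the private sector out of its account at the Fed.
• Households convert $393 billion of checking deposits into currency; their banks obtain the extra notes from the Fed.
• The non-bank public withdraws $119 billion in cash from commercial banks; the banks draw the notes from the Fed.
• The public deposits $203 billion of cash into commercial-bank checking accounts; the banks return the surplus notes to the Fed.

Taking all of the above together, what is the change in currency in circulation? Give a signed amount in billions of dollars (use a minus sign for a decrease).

+$309 billion

Fed balance sheet:
  Assets:      no change
  Liabilities: Bank reserves −$187.5B, Currency in circulation +$309B, Government deposits −$121.5B
So the change in currency in circulation is +$309 billion.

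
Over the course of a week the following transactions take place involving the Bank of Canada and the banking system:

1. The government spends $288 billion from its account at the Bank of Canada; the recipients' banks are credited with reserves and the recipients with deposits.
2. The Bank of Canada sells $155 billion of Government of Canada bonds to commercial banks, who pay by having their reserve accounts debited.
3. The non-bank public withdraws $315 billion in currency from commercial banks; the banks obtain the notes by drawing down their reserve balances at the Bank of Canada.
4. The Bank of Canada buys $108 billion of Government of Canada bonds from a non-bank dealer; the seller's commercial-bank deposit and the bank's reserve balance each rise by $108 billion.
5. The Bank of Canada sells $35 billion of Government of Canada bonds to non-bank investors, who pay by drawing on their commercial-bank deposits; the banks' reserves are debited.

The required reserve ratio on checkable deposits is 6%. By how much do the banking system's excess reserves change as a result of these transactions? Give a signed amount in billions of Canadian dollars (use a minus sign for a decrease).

-$111.76 billion

Government spending $288 billion: reserves +$288B, deposits +$288B.
OMO sale (to banks) $155 billion: reserves −$155B, deposits 0.
Currency withdrawal $315 billion: reserves −$315B, deposits −$315B.
Asset purchase (from non-banks) $108 billion: reserves +$108B, deposits +$108B.
Asset sale (to non-banks) $35 billion: reserves −$35B, deposits −$35B.
Totals: Δreserves = −$109B, Δdeposits = +$46B.
Δrequired reserves = 6% × +$46B = +$2.76B.
Δexcess reserves = Δreserves − Δrequired = −$109B − (+$2.76B) = -$111.76 billion.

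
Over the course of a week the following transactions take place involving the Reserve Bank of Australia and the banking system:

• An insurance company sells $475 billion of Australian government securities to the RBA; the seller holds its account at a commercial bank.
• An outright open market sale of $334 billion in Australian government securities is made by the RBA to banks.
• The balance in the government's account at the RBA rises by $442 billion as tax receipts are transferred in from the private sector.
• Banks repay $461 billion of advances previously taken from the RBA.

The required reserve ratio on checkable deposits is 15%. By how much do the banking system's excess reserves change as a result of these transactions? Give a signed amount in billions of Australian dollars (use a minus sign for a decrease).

Asset purchase (from non-banks) $475 billion: reserves +$475B, deposits +$475B.
OMO sale (to banks) $334 billion: reserves −$334B, deposits 0.
Government account inflow $442 billion: reserves −$442B, deposits −$442B.
Discount-window repayment $461 billion: reserves −$461B, deposits 0.
Totals: Δreserves = −$762B, Δdeposits = +$33B.
Δrequired reserves = 15% × +$33B = +$4.95B.
Δexcess reserves = Δreserves − Δrequired = −$762B − (+$4.95B) = -$766.95 billion.

-$766.95 billion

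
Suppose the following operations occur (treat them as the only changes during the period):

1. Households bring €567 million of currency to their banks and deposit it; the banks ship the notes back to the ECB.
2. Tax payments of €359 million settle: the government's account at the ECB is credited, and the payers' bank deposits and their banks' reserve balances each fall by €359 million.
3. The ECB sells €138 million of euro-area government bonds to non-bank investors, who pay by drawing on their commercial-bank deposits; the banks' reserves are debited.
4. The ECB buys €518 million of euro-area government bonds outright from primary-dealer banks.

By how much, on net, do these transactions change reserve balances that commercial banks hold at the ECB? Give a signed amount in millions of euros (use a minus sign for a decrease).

Currency deposit €567 million: returned notes are swapped for reserve credit → +€567M.
Government account inflow €359 million: funds move from bank reserves into the government account → −€359M.
Asset sale (to non-banks) €138 million: the non-bank buyers' banks settle from reserves → −€138M.
OMO purchase (from banks) €518 million: the ECB pays by crediting reserve accounts → +€518M.
Net: 567 − 359 − 138 + 518 = +€588 million.

+€588 million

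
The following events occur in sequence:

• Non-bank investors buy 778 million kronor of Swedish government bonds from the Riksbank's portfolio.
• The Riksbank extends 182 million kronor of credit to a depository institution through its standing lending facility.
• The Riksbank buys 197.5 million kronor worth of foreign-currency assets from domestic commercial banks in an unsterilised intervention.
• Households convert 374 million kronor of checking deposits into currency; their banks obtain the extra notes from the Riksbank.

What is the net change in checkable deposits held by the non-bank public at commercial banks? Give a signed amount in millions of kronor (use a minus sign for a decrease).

Asset sale (to non-banks) 778 million kronor: non-bank counterparties' bank balances fall → −778M.
Discount-window loan 182 million kronor: the counterparty is a bank, so public deposits are unchanged → 0.
FX purchase 197.5 million kronor: the counterparty is a bank, so public deposits are unchanged → 0.
Currency withdrawal 374 million kronor: non-bank counterparties' bank balances fall → −374M.
Net: −778 + 0 + 0 − 374 = -1152 million.

-1152 million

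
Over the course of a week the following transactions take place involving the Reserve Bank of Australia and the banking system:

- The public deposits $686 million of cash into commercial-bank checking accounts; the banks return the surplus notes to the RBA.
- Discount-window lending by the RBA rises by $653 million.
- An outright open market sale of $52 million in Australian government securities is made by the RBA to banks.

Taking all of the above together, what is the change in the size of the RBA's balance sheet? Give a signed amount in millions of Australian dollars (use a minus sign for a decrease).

Currency deposit $686 million: only the composition of liabilities changes → 0.
Discount-window loan $653 million: an RBA asset is acquired → +$653M.
OMO sale (to banks) $52 million: an RBA asset is shed → −$52M.
Net: 0 + 653 − 52 = +$601 million.

+$601 million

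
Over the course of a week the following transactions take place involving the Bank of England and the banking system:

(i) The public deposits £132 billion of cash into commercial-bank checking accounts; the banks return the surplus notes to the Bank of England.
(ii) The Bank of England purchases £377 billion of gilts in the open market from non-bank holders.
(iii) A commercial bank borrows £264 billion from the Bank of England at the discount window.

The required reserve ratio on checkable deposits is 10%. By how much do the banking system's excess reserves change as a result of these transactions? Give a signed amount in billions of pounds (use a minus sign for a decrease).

+£722.1 billion

Currency deposit £132 billion: reserves +£132B, deposits +£132B.
Asset purchase (from non-banks) £377 billion: reserves +£377B, deposits +£377B.
Discount-window loan £264 billion: reserves +£264B, deposits 0.
Totals: Δreserves = +£773B, Δdeposits = +£509B.
Δrequired reserves = 10% × +£509B = +£50.9B.
Δexcess reserves = Δreserves − Δrequired = +£773B − (+£50.9B) = +£722.1 billion.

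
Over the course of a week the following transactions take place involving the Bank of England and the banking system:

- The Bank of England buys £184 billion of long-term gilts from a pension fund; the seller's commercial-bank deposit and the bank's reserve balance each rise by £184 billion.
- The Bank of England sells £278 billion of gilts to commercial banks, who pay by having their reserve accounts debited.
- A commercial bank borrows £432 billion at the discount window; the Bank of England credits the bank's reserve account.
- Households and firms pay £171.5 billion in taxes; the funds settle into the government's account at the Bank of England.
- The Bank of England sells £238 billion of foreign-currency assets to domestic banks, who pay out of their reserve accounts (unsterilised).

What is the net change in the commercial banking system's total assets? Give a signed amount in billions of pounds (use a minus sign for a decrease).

+£444.5 billion

Asset purchase (from non-banks) £184 billion: bank balance sheets expand → +£184B.
OMO sale (to banks) £278 billion: just an asset swap on bank balance sheets → 0.
Discount-window loan £432 billion: bank balance sheets expand → +£432B.
Government account inflow £171.5 billion: bank balance sheets shrink → −£171.5B.
FX sale £238 billion: just an asset swap on bank balance sheets → 0.
Net: 184 + 0 + 432 − 171.5 + 0 = +£444.5 billion.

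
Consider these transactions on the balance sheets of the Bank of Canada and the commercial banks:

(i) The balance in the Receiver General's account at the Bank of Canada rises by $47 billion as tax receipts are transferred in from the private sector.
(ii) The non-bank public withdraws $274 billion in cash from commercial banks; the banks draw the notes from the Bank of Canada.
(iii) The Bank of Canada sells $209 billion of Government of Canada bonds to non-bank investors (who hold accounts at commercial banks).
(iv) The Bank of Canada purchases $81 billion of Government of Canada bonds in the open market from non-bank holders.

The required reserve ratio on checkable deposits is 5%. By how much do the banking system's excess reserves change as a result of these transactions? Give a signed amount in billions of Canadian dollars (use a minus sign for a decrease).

-$426.55 billion

Government account inflow $47 billion: reserves −$47B, deposits −$47B.
Currency withdrawal $274 billion: reserves −$274B, deposits −$274B.
Asset sale (to non-banks) $209 billion: reserves −$209B, deposits −$209B.
Asset purchase (from non-banks) $81 billion: reserves +$81B, deposits +$81B.
Totals: Δreserves = −$449B, Δdeposits = −$449B.
Δrequired reserves = 5% × −$449B = −$22.45B.
Δexcess reserves = Δreserves − Δrequired = −$449B − (−$22.45B) = -$426.55 billion.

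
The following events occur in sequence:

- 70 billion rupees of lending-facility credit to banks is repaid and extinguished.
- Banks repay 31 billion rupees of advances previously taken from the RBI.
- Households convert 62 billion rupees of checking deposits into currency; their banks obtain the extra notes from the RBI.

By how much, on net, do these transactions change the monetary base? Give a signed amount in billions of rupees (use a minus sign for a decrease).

RBI balance sheet:
  Assets:      Loans to banks −101B
  Liabilities: Bank reserves −163B, Currency in circulation +62B
Commercial banking system:
  Assets:      Reserves at CB −163B
  Liabilities: Checkable deposits −62B, Borrowings from CB −101B
Monetary base = currency + reserves: +62B + (−163B) = -101 billion.

-101 billion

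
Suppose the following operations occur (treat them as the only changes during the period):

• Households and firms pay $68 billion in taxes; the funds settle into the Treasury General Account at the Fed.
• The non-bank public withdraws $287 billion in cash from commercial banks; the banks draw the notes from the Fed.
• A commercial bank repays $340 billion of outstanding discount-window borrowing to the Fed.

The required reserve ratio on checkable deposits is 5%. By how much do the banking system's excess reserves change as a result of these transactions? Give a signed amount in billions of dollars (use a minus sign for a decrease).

Government account inflow $68 billion: reserves −$68B, deposits −$68B.
Currency withdrawal $287 billion: reserves −$287B, deposits −$287B.
Discount-window repayment $340 billion: reserves −$340B, deposits 0.
Totals: Δreserves = −$695B, Δdeposits = −$355B.
Δrequired reserves = 5% × −$355B = −$17.75B.
Δexcess reserves = Δreserves − Δrequired = −$695B − (−$17.75B) = -$677.25 billion.

-$677.25 billion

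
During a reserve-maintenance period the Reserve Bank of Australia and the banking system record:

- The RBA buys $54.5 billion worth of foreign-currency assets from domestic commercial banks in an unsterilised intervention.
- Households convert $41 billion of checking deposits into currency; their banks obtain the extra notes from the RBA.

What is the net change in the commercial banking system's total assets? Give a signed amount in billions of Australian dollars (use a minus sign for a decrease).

-$41 billion

FX purchase $54.5 billion: just an asset swap on bank balance sheets → 0.
Currency withdrawal $41 billion: bank balance sheets shrink → −$41B.
Net: 0 − 41 = -$41 billion.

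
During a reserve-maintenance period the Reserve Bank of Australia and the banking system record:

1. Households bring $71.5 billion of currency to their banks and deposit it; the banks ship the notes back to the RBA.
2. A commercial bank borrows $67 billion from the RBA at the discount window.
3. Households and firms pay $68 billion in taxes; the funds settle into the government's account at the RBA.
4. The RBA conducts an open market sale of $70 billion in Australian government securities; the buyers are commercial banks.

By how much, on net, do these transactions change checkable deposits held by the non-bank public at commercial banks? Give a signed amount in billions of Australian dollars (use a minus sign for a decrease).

RBA balance sheet:
  Assets:      Securities −$70B, Loans to banks +$67B
  Liabilities: Bank reserves +$0.5B, Currency in circulation −$71.5B, Government deposits +$68B
Commercial banking system:
  Assets:      Reserves at CB +$0.5B, Securities +$70B
  Liabilities: Checkable deposits +$3.5B, Borrowings from CB +$67B
So the change in checkable deposits held by the non-bank public at commercial banks is +$3.5 billion.

+$3.5 billion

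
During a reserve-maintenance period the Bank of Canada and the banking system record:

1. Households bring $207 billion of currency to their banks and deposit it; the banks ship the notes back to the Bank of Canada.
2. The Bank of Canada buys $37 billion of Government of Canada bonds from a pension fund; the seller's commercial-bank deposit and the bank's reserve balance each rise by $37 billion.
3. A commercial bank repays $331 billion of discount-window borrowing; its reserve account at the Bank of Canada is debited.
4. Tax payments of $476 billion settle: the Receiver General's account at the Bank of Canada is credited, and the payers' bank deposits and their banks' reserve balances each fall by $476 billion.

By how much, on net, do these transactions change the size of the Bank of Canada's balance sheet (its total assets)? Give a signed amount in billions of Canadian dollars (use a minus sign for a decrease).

-$294 billion

Bank of Canada balance sheet:
  Assets:      Securities +$37B, Loans to banks −$331B
  Liabilities: Bank reserves −$563B, Currency in circulation −$207B, Government deposits +$476B
Change in total Bank of Canada assets = -$294 billion.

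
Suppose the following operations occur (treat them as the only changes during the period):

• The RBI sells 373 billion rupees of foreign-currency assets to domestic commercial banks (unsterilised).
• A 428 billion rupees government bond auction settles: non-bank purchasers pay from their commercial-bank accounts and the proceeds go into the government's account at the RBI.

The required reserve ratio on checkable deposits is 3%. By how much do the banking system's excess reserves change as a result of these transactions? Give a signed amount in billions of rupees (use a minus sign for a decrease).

FX sale 373 billion rupees: reserves −373B, deposits 0.
Government account inflow 428 billion rupees: reserves −428B, deposits −428B.
Totals: Δreserves = −801B, Δdeposits = −428B.
Δrequired reserves = 3% × −428B = −12.84B.
Δexcess reserves = Δreserves − Δrequired = −801B − (−12.84B) = -788.16 billion.

-788.16 billion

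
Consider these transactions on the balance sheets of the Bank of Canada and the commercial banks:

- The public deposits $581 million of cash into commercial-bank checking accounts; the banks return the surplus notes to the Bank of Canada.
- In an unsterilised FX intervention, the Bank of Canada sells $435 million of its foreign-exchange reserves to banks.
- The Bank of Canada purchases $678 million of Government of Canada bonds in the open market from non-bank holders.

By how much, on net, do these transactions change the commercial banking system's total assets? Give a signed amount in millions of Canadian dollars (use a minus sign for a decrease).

Bank of Canada balance sheet:
  Assets:      Securities +$678M, Foreign assets −$435M
  Liabilities: Bank reserves +$824M, Currency in circulation −$581M
Commercial banking system:
  Assets:      Reserves at CB +$824M, Foreign assets +$435M
  Liabilities: Checkable deposits +$1259M
Change in total bank assets = +$1259 million.

+$1259 million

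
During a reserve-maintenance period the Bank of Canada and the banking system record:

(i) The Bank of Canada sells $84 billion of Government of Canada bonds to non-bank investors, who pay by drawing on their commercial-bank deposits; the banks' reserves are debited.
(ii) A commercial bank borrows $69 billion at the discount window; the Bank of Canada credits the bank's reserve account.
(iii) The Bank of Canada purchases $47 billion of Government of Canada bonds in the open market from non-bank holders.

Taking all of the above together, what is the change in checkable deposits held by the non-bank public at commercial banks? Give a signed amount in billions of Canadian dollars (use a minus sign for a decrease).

Asset sale (to non-banks) $84 billion: non-bank counterparties' bank balances fall → −$84B.
Discount-window loan $69 billion: the counterparty is a bank, so public deposits are unchanged → 0.
Asset purchase (from non-banks) $47 billion: non-bank counterparties' bank balances rise → +$47B.
Net: −84 + 0 + 47 = -$37 billion.

-$37 billion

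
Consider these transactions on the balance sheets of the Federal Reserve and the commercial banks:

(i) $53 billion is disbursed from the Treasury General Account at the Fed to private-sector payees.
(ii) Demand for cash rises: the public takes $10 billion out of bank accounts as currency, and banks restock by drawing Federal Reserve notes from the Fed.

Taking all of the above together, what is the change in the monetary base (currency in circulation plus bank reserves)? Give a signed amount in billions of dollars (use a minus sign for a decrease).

Government spending $53 billion: a non-base liability converts back to reserves → +$53B.
Currency withdrawal $10 billion: just a shift between currency and reserves — both are base money → 0.
Net: 53 + 0 = +$53 billion.

+$53 billion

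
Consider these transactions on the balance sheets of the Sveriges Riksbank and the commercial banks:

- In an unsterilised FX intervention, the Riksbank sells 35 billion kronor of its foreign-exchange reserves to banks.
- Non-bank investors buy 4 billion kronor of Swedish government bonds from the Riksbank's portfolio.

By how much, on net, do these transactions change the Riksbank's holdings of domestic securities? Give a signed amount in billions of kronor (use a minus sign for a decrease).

-4 billion

FX sale 35 billion kronor: the Riksbank's securities portfolio is untouched → 0.
Asset sale (to non-banks) 4 billion kronor: securities removed from the Riksbank's portfolio → −4B.
Net: 0 − 4 = -4 billion.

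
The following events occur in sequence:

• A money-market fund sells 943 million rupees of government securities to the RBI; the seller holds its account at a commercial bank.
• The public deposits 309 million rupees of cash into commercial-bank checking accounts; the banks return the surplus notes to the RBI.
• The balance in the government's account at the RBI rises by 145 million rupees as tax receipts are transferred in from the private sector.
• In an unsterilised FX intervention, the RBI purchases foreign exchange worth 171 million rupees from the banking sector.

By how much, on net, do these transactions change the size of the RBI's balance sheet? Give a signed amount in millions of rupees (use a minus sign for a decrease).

RBI balance sheet:
  Assets:      Securities +943M, Foreign assets +171M
  Liabilities: Bank reserves +1278M, Currency in circulation −309M, Government deposits +145M
Change in total RBI assets = +1114 million.

+1114 million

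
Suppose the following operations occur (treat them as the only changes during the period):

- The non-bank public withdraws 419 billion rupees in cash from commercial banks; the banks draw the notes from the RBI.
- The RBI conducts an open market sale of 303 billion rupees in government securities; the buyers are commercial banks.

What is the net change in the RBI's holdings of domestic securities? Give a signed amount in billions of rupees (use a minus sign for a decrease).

Currency withdrawal 419 billion rupees: the RBI's securities portfolio is untouched → 0.
OMO sale (to banks) 303 billion rupees: securities removed from the RBI's portfolio → −303B.
Net: 0 − 303 = -303 billion.

-303 billion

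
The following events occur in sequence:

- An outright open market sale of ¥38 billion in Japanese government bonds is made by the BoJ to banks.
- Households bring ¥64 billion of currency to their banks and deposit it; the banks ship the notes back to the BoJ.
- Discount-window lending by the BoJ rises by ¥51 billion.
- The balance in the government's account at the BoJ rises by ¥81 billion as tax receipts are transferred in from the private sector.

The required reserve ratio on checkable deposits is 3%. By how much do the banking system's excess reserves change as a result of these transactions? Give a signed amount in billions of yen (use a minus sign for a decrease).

OMO sale (to banks) ¥38 billion: reserves −¥38B, deposits 0.
Currency deposit ¥64 billion: reserves +¥64B, deposits +¥64B.
Discount-window loan ¥51 billion: reserves +¥51B, deposits 0.
Government account inflow ¥81 billion: reserves −¥81B, deposits −¥81B.
Totals: Δreserves = −¥4B, Δdeposits = −¥17B.
Δrequired reserves = 3% × −¥17B = −¥0.51B.
Δexcess reserves = Δreserves − Δrequired = −¥4B − (−¥0.51B) = -¥3.49 billion.

-¥3.49 billion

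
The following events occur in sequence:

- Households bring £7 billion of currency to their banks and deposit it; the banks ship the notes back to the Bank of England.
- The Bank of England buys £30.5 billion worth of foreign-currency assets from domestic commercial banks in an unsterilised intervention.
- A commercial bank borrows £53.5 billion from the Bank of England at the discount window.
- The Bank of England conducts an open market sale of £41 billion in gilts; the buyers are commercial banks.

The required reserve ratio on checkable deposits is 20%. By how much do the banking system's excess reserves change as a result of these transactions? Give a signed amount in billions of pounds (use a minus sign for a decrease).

+£48.6 billion

Currency deposit £7 billion: reserves +£7B, deposits +£7B.
FX purchase £30.5 billion: reserves +£30.5B, deposits 0.
Discount-window loan £53.5 billion: reserves +£53.5B, deposits 0.
OMO sale (to banks) £41 billion: reserves −£41B, deposits 0.
Totals: Δreserves = +£50B, Δdeposits = +£7B.
Δrequired reserves = 20% × +£7B = +£1.4B.
Δexcess reserves = Δreserves − Δrequired = +£50B − (+£1.4B) = +£48.6 billion.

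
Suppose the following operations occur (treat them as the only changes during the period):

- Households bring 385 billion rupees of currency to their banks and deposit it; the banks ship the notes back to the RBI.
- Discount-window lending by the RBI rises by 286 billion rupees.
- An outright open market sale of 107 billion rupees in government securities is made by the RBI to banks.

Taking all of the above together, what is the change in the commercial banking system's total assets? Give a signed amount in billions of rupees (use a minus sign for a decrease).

+671 billion

Currency deposit 385 billion rupees: bank balance sheets expand → +385B.
Discount-window loan 286 billion rupees: bank balance sheets expand → +286B.
OMO sale (to banks) 107 billion rupees: just an asset swap on bank balance sheets → 0.
Net: 385 + 286 + 0 = +671 billion.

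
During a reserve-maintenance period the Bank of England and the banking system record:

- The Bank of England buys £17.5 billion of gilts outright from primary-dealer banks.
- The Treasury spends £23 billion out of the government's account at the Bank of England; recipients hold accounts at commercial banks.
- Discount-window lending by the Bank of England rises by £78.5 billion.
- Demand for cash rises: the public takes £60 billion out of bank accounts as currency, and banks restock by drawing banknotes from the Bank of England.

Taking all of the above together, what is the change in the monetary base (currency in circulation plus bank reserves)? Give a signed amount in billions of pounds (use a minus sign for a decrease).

OMO purchase (from banks) £17.5 billion: Bank of England balance sheet expands → +£17.5B.
Government spending £23 billion: a non-base liability converts back to reserves → +£23B.
Discount-window loan £78.5 billion: Bank of England balance sheet expands → +£78.5B.
Currency withdrawal £60 billion: just a shift between currency and reserves — both are base money → 0.
Net: 17.5 + 23 + 78.5 + 0 = +£119 billion.

+£119 billion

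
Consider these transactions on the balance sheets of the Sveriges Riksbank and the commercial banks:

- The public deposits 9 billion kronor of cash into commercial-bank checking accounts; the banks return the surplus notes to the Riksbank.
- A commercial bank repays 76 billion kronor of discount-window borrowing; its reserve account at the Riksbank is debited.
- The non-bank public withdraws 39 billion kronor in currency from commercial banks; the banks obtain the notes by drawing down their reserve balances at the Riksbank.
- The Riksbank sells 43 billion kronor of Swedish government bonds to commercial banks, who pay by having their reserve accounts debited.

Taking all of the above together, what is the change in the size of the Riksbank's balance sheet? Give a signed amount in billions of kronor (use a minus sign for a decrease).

Riksbank balance sheet:
  Assets:      Securities −43B, Loans to banks −76B
  Liabilities: Bank reserves −149B, Currency in circulation +30B
Commercial banking system:
  Assets:      Reserves at CB −149B, Securities +43B
  Liabilities: Checkable deposits −30B, Borrowings from CB −76B
Change in total Riksbank assets = -119 billion.

-119 billion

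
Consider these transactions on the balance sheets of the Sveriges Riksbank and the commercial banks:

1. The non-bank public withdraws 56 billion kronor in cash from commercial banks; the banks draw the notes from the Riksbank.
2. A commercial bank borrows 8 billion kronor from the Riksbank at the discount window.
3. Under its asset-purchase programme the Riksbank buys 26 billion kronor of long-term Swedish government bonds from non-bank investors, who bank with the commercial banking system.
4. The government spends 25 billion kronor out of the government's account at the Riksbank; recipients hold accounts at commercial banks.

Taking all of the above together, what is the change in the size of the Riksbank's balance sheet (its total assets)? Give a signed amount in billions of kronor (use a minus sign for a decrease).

Riksbank balance sheet:
  Assets:      Securities +26B, Loans to banks +8B
  Liabilities: Bank reserves +3B, Currency in circulation +56B, Government deposits −25B
Commercial banking system:
  Assets:      Reserves at CB +3B
  Liabilities: Checkable deposits −5B, Borrowings from CB +8B
Change in total Riksbank assets = +34 billion.

+34 billion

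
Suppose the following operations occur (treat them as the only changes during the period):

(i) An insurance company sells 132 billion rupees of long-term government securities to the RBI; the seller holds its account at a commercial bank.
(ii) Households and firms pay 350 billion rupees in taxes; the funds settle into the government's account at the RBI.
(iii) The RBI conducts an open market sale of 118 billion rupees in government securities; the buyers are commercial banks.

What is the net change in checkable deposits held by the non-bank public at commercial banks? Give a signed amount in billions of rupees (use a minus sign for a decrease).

RBI balance sheet:
  Assets:      Securities +14B
  Liabilities: Bank reserves −336B, Government deposits +350B
Commercial banking system:
  Assets:      Reserves at CB −336B, Securities +118B
  Liabilities: Checkable deposits −218B
So the change in checkable deposits held by the non-bank public at commercial banks is -218 billion.

-218 billion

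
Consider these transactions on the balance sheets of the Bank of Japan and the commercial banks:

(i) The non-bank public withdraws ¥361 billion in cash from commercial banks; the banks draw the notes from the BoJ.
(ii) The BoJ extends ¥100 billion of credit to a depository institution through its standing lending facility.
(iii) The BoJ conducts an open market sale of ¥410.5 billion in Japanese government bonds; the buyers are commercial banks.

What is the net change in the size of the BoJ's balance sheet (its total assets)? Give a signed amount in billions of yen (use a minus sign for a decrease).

Currency withdrawal ¥361 billion: only the composition of liabilities changes → 0.
Discount-window loan ¥100 billion: a BoJ asset is acquired → +¥100B.
OMO sale (to banks) ¥410.5 billion: a BoJ asset is shed → −¥410.5B.
Net: 0 + 100 − 410.5 = -¥310.5 billion.

-¥310.5 billion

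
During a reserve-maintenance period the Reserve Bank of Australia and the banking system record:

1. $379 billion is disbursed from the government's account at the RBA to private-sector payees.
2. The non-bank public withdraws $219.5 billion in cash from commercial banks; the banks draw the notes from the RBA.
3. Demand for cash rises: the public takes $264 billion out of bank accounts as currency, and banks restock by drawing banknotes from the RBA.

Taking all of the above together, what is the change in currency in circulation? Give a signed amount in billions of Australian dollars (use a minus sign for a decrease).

+$483.5 billion

RBA balance sheet:
  Assets:      no change
  Liabilities: Bank reserves −$104.5B, Currency in circulation +$483.5B, Government deposits −$379B
Commercial banking system:
  Assets:      Reserves at CB −$104.5B
  Liabilities: Checkable deposits −$104.5B
So the change in currency in circulation is +$483.5 billion.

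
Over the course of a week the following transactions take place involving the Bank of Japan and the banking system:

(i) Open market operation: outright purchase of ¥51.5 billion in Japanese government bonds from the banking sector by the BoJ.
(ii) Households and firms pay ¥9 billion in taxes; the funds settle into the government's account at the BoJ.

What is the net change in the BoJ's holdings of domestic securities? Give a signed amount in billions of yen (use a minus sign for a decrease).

+¥51.5 billion

BoJ balance sheet:
  Assets:      Securities +¥51.5B
  Liabilities: Bank reserves +¥42.5B, Government deposits +¥9B
So the change in the BoJ's holdings of domestic securities is +¥51.5 billion.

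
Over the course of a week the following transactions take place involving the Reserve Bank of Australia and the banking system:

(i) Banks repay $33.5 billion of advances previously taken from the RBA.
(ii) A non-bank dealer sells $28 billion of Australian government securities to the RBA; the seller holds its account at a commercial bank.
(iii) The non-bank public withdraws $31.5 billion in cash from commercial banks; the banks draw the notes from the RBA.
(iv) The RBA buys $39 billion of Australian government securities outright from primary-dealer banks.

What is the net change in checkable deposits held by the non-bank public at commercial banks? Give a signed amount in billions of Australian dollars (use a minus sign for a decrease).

Discount-window repayment $33.5 billion: the counterparty is a bank, so public deposits are unchanged → 0.
Asset purchase (from non-banks) $28 billion: non-bank counterparties' bank balances rise → +$28B.
Currency withdrawal $31.5 billion: non-bank counterparties' bank balances fall → −$31.5B.
OMO purchase (from banks) $39 billion: the counterparty is a bank, so public deposits are unchanged → 0.
Net: 0 + 28 − 31.5 + 0 = -$3.5 billion.

-$3.5 billion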